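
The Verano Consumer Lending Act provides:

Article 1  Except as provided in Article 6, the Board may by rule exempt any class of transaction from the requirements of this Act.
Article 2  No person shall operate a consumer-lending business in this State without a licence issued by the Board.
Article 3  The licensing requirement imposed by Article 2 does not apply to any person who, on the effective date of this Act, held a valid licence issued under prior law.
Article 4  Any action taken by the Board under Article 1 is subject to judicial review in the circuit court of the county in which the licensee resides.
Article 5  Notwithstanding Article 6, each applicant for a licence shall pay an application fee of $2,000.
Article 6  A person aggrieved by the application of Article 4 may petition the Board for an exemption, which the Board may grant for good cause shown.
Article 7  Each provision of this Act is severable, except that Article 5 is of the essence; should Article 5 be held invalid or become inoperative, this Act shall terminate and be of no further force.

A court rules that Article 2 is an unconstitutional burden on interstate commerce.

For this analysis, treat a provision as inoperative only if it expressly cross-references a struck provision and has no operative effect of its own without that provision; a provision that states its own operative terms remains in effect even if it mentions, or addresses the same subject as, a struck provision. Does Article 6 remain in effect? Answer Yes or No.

Article 2 is struck. Article 3 operates only by reference to Article 2, so it falls with Article 2. Article 7 makes Article 5 an essential term, but Article 5 is unaffected, so the severability proviso in Article 7 preserves the remaining provisions. That leaves Article 1, Article 4, Article 5, Article 6, and Article 7 in effect. Article 6 is among the surviving provisions, so the answer is yes.

Yes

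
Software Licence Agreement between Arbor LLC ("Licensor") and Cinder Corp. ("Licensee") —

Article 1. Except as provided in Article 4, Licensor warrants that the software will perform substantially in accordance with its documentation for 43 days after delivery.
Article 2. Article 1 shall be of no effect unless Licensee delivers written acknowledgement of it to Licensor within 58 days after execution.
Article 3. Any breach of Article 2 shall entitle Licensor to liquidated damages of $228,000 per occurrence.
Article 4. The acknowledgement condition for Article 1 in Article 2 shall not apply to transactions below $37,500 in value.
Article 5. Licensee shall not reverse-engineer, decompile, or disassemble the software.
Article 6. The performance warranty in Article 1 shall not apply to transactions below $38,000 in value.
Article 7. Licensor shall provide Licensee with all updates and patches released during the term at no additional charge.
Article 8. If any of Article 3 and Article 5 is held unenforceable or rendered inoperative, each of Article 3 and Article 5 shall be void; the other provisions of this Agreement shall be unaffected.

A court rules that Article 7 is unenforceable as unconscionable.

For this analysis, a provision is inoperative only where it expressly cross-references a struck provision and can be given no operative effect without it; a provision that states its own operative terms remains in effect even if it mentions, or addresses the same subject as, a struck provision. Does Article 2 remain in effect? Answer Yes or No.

Article 7 is struck. Nothing else in the Agreement is defined by reference to Article 7. Article 8 ties Article 3 and Article 5 together, but none of those is affected here; the remaining provisions continue in force under Article 8. Article 1, Article 2, Article 3, Article 4, Article 5, Article 6, and Article 8 remain in effect. Article 2 is among the surviving provisions, so the answer is yes.

Yes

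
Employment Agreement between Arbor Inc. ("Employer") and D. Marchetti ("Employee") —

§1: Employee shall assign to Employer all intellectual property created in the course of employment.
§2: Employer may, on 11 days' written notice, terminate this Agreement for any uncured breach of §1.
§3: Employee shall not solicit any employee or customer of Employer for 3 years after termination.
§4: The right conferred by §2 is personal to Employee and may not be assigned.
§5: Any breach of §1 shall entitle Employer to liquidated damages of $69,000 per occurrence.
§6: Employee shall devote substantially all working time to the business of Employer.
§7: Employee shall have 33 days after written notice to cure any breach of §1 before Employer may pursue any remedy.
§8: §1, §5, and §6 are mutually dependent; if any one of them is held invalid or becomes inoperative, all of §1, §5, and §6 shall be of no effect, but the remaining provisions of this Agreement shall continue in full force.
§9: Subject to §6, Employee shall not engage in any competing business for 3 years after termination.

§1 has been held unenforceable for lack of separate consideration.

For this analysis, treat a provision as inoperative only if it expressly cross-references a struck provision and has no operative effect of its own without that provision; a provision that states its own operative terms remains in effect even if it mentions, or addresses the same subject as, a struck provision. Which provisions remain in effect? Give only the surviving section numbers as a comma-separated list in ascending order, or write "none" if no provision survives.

3, 8, 9

§1 is struck. The only function of §2 is the termination right for breach of §1, so it cannot stand once §1 is removed. §5 has no operative effect of its own apart from §1 and is therefore inoperative. The only function of §7 is the cure period for breach of §1, so it cannot stand once §1 is removed. §4 merely fixes the non-assignment of §2; with §2 gone it has nothing to operate on and falls away. §9 mentions §6 but its own obligation stands independently of §6, so §9 is not affected. §8 declares §1, §5, and §6 mutually dependent; since one of them has fallen, all of them are of no effect. That brings down §6 as well. The remainder continues in force under §8. That leaves §3, §8, and §9 in effect.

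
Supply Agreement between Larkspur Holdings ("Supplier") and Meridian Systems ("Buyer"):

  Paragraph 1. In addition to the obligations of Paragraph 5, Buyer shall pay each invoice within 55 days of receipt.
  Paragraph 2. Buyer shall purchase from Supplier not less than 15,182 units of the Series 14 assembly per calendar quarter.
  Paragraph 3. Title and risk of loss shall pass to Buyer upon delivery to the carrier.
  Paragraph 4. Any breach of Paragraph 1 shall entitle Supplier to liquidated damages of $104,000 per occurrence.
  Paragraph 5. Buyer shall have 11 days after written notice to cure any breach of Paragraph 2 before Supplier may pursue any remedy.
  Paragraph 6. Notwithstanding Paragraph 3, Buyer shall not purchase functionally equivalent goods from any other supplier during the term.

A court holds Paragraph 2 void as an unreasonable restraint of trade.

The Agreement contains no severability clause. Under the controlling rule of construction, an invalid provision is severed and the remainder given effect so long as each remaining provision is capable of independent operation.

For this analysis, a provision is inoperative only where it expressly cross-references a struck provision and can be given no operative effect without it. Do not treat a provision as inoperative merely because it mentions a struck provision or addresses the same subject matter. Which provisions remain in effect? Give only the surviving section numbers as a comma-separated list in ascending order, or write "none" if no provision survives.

1, 3, 4, 6

Paragraph 2 is struck. The only function of Paragraph 5 is the cure period for breach of Paragraph 2, so it cannot stand once Paragraph 2 is removed. Paragraph 1 mentions Paragraph 5 but its own obligation stands independently of Paragraph 5, so Paragraph 1 is not affected. Under the stated default rule, only provisions that cannot operate independently fall away; the rest are enforced. The provisions still in force are Paragraph 1, Paragraph 3, Paragraph 4, and Paragraph 6.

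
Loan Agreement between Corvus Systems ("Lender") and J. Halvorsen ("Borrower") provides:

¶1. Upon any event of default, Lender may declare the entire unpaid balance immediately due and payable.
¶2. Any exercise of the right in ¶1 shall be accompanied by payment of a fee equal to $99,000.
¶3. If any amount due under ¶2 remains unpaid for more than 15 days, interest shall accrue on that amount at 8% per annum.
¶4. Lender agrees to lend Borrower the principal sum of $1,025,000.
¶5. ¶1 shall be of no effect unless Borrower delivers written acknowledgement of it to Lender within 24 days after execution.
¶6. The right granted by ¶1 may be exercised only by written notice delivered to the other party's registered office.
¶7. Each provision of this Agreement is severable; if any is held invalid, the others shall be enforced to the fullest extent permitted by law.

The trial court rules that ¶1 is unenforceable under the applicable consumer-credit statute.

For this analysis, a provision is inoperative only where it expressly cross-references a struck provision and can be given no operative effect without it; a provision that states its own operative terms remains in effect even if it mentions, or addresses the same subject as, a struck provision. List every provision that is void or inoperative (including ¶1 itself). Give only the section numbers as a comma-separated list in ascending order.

¶1 is struck. ¶2 operates only by reference to ¶1, so it falls with ¶1. The only function of ¶5 is the acknowledgement condition for ¶1, so it cannot stand once ¶1 is removed. ¶6 operates only by reference to ¶1, so it falls with ¶1. The whole of ¶3 is the default interest on the exercise fee for ¶1, defined by reference to ¶2, so ¶3 cannot stand once ¶2 is removed. Under the severability clause in ¶7, the remaining provisions continue in force. The provisions still in force are ¶4 and ¶7.

1, 2, 3, 5, 6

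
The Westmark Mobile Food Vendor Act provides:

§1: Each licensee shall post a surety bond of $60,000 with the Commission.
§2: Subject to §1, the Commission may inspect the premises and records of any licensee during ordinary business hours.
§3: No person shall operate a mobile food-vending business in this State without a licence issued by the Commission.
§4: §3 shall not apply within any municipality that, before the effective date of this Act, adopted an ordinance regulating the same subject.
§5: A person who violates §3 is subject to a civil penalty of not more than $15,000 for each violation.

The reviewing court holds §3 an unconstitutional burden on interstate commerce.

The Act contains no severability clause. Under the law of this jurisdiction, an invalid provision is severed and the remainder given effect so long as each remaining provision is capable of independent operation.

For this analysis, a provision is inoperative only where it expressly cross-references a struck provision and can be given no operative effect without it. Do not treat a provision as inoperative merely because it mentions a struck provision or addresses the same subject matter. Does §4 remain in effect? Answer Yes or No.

§3 is struck. §4 has no operative effect of its own apart from §3 and is therefore inoperative. §5 has no operative effect of its own apart from §3 and is therefore inoperative. Under the stated default rule, only provisions that cannot operate independently fall away; the rest are enforced. §1 and §2 remain in effect. §4 is among the inoperative provisions, so the answer is no.

No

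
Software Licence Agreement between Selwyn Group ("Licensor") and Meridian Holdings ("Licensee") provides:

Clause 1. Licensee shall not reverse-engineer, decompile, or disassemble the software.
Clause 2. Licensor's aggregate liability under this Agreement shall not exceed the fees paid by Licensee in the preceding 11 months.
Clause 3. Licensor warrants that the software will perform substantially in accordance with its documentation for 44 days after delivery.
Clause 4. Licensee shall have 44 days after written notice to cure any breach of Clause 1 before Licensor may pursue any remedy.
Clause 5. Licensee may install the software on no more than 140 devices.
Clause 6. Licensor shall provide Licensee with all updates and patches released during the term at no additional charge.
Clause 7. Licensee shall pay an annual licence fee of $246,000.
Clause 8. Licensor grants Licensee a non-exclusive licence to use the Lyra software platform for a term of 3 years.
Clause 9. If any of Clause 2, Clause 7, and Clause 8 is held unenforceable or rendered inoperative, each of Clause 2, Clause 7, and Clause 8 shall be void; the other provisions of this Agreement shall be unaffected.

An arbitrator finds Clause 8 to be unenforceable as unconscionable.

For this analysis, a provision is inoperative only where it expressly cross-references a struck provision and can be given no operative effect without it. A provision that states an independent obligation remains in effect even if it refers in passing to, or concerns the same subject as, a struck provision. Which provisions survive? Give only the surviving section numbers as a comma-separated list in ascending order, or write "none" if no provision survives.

1, 3, 4, 5, 6, 9

Clause 8 is struck. No other provision's operative terms depend on Clause 8. Clause 9 declares Clause 2, Clause 7, and Clause 8 mutually dependent; since one of them has fallen, all of them are of no effect. That brings down Clause 2 and Clause 7 as well. The remainder continues in force under Clause 9. The provisions still in force are Clause 1, Clause 3, Clause 4, Clause 5, Clause 6, and Clause 9.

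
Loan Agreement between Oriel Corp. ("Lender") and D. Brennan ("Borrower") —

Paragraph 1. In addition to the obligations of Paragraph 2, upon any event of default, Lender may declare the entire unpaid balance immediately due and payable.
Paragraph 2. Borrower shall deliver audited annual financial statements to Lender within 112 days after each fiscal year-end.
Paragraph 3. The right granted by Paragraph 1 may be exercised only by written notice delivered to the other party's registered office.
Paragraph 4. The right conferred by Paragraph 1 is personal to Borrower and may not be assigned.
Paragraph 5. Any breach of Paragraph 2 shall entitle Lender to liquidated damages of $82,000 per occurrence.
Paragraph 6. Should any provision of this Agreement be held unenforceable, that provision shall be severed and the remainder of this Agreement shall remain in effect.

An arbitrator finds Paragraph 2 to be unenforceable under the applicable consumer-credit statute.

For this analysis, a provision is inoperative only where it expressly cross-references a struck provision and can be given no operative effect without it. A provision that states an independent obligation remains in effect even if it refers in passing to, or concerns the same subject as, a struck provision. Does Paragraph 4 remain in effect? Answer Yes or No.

Yes

Paragraph 2 is struck. Paragraph 5 operates only by reference to Paragraph 2, so it falls with Paragraph 2. Paragraph 1 mentions Paragraph 2 but its own obligation stands independently of Paragraph 2, so Paragraph 1 is not affected. Paragraph 6 is a severability clause and preserves every provision that can still be given independent effect. That leaves Paragraph 1, Paragraph 3, Paragraph 4, and Paragraph 6 in effect. Paragraph 4 is among the surviving provisions, so the answer is yes.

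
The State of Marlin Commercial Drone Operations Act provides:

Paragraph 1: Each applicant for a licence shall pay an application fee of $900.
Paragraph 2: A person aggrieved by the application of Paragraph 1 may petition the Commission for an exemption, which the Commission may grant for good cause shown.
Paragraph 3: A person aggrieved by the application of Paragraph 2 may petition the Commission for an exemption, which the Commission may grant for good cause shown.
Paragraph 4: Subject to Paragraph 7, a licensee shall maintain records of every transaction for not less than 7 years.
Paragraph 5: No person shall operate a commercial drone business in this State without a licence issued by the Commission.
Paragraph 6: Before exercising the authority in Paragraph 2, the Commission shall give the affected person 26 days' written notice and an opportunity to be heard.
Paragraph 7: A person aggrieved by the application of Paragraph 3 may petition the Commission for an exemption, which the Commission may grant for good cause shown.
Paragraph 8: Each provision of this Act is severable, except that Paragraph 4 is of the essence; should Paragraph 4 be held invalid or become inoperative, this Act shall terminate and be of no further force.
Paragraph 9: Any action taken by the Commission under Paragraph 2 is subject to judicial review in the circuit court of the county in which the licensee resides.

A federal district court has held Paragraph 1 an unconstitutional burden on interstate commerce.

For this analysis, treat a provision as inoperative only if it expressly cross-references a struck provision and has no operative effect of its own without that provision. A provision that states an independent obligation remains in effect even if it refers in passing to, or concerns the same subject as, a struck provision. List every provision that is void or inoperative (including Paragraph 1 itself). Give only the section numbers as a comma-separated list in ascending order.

1, 2, 3, 6, 7, 9

Paragraph 1 is struck. Paragraph 2 operates only by reference to Paragraph 1, so it falls with Paragraph 1. Paragraph 3 operates only by reference to Paragraph 2, so it falls with Paragraph 2. Paragraph 6 has no operative effect of its own apart from Paragraph 2 and is therefore inoperative. Paragraph 9 has no operative effect of its own apart from Paragraph 2 and is therefore inoperative. Paragraph 7 has no operative effect of its own apart from Paragraph 3 and is therefore inoperative. Although Paragraph 4 refers to Paragraph 7, its operative terms do not depend on Paragraph 7, so it remains in effect. Paragraph 8 makes Paragraph 4 an essential term, but Paragraph 4 is unaffected, so the severability proviso in Paragraph 8 preserves the remaining provisions. That leaves Paragraph 4, Paragraph 5, and Paragraph 8 in effect.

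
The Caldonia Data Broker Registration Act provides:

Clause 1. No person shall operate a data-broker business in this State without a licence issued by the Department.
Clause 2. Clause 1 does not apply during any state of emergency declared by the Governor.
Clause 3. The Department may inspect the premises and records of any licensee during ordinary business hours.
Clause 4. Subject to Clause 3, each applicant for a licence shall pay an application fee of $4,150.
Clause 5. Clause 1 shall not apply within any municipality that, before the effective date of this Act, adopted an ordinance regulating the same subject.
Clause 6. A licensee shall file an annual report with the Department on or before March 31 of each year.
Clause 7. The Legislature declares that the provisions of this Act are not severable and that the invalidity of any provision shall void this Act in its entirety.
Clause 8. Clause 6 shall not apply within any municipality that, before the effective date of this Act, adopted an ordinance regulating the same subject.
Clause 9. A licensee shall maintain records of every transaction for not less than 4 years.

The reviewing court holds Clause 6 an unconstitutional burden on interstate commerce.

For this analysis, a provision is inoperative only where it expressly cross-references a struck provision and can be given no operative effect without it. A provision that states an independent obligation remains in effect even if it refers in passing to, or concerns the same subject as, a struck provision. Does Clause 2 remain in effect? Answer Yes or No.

Clause 6 is struck. Clause 8 has no operative effect of its own apart from Clause 6 and is therefore inoperative. Clause 7 provides that the Act is not severable, so the invalidity of any one provision voids the entire Act. No provision of the Act survives. Clause 2 is among the inoperative provisions, so the answer is no.

No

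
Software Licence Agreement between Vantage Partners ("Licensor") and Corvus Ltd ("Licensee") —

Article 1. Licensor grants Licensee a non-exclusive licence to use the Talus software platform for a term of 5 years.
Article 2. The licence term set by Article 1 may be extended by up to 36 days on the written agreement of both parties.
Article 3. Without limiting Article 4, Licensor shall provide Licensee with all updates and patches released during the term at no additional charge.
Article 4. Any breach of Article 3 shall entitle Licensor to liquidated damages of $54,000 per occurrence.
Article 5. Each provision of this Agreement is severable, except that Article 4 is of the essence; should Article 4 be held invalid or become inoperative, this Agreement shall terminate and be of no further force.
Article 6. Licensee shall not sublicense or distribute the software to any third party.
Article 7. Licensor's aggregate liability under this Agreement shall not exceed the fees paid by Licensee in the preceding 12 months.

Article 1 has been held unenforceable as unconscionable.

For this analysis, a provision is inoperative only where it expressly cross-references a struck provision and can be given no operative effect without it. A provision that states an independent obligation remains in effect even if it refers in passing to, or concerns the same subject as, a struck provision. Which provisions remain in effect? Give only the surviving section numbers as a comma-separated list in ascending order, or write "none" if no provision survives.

Article 1 is struck. Article 2 operates only by reference to Article 1, so it falls with Article 1. Article 5 makes Article 4 an essential term, but Article 4 is unaffected, so the severability proviso in Article 5 preserves the remaining provisions. Article 3, Article 4, Article 5, Article 6, and Article 7 remain in effect.

3, 4, 5, 6, 7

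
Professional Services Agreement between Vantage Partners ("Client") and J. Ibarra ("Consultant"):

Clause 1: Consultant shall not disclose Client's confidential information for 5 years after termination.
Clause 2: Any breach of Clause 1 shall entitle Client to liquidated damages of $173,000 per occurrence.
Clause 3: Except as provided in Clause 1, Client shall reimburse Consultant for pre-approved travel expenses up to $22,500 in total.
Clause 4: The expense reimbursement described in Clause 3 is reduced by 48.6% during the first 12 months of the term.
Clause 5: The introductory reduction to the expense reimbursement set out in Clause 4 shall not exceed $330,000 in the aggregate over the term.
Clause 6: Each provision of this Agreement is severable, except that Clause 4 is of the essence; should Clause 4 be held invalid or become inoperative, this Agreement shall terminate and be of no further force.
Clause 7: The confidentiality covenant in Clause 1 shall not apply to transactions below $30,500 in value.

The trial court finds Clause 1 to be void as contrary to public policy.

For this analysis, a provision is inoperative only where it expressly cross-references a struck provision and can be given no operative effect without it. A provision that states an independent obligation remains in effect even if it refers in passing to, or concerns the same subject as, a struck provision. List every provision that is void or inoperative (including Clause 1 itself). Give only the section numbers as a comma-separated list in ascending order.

Clause 1 is struck. Clause 2 operates only by reference to Clause 1, so it falls with Clause 1. The whole of Clause 7 is the carve-out from the confidentiality covenant, defined by reference to Clause 1, so Clause 7 cannot stand once Clause 1 is removed. Although Clause 3 refers to Clause 1, its operative terms do not depend on Clause 1, so it remains in effect. Clause 6 makes Clause 4 an essential term, but Clause 4 is unaffected, so the severability proviso in Clause 6 preserves the remaining provisions. The provisions still in force are Clause 3, Clause 4, Clause 5, and Clause 6.

1, 2, 7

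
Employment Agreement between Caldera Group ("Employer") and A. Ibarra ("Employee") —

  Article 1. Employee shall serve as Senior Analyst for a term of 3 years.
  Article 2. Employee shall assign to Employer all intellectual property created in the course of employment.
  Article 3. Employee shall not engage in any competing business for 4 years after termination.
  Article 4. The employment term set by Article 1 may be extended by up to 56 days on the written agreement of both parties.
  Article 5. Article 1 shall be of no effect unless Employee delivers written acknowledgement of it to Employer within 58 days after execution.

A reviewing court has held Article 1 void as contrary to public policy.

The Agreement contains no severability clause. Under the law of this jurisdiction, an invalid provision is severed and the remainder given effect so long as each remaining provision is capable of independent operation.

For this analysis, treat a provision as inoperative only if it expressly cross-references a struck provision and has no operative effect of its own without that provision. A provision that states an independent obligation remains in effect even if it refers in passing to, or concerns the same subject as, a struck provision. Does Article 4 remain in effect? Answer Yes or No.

No

Article 1 is struck. The whole of Article 4 is the extension of the employment term, defined by reference to Article 1, so Article 4 cannot stand once Article 1 is removed. Article 5 has no operative effect of its own apart from Article 1 and is therefore inoperative. With no severability clause, the stated default rule severs what cannot stand and enforces each remaining provision that can operate on its own. Article 2 and Article 3 remain in effect. Article 4 is among the inoperative provisions, so the answer is no.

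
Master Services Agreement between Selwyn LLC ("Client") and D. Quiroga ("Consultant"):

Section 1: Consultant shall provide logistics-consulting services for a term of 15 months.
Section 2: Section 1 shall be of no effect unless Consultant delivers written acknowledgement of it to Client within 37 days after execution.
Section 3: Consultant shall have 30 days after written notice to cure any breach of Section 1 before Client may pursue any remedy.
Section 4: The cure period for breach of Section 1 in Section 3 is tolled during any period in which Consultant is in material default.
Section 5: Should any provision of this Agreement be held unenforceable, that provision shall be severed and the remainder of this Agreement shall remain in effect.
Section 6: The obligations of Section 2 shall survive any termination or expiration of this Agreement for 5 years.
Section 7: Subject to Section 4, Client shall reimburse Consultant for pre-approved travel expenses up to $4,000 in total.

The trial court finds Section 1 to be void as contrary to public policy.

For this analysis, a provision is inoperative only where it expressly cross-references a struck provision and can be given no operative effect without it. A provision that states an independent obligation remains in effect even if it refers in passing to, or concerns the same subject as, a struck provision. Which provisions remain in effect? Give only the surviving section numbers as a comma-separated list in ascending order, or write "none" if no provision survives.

5, 7

Section 1 is struck. Section 2 merely fixes the acknowledgement condition for Section 1; with Section 1 gone it has nothing to operate on and falls away. The only function of Section 3 is the cure period for breach of Section 1, so it cannot stand once Section 1 is removed. Section 4 has no operative effect of its own apart from Section 3 and is therefore inoperative. Section 6 merely fixes the survival period for Section 2; with Section 2 gone it has nothing to operate on and falls away. Although Section 7 refers to Section 4, its operative terms do not depend on Section 4, so it remains in effect. Under the severability clause in Section 5, the remaining provisions continue in force. The provisions still in force are Section 5 and Section 7.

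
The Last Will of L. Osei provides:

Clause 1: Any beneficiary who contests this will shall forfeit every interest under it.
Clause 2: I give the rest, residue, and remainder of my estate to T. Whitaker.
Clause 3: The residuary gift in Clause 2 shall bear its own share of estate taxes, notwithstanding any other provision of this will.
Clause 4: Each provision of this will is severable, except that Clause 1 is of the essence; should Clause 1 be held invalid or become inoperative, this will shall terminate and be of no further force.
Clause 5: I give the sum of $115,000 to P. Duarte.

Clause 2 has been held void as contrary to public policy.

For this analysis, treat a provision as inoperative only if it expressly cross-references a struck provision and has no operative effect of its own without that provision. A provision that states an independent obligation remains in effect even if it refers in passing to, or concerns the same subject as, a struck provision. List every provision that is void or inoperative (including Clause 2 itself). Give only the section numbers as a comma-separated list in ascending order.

Clause 2 is struck. Clause 3 has no operative effect of its own apart from Clause 2 and is therefore inoperative. Clause 4 makes Clause 1 an essential term, but Clause 1 is unaffected, so the severability proviso in Clause 4 preserves the remaining provisions. The provisions still in force are Clause 1, Clause 4, and Clause 5.

2, 3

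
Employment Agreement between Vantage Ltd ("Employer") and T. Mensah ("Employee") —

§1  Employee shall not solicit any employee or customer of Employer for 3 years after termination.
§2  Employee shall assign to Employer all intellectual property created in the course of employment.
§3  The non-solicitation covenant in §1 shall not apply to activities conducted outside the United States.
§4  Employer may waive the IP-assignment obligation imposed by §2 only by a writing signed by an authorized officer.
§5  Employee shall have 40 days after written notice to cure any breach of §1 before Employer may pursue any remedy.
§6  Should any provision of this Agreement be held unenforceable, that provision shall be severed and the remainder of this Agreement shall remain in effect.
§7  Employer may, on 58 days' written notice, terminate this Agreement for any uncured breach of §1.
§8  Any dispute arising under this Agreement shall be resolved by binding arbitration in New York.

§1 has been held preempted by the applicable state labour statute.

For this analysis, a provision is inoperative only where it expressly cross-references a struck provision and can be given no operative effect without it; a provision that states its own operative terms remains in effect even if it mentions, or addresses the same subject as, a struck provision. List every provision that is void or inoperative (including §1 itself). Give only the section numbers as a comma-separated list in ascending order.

1, 3, 5, 7

§1 is struck. §3 has no operative effect of its own apart from §1 and is therefore inoperative. The only function of §5 is the cure period for breach of §1, so it cannot stand once §1 is removed. §7 has no operative effect of its own apart from §1 and is therefore inoperative. §6 is a severability clause and preserves every provision that can still be given independent effect. §2, §4, §6, and §8 remain in effect.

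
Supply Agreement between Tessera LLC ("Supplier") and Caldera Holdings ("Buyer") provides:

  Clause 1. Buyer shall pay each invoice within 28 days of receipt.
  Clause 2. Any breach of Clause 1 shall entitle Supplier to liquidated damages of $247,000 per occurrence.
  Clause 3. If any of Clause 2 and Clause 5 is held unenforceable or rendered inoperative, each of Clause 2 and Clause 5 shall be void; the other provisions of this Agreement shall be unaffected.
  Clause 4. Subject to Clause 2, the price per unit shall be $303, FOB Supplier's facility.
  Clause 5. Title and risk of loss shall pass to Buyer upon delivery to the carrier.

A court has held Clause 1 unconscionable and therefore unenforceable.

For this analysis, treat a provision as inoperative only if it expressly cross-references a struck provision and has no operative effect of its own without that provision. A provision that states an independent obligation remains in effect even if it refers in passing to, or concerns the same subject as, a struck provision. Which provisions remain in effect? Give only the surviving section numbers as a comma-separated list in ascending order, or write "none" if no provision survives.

3, 4

Clause 1 is struck. The whole of Clause 2 is the liquidated-damages amount, defined by reference to Clause 1, so Clause 2 cannot stand once Clause 1 is removed. Although Clause 4 refers to Clause 2, its operative terms do not depend on Clause 2, so it remains in effect. Clause 3 declares Clause 2 and Clause 5 mutually dependent; since one of them has fallen, all of them are of no effect. That brings down Clause 5 as well. The remainder continues in force under Clause 3. The provisions still in force are Clause 3 and Clause 4.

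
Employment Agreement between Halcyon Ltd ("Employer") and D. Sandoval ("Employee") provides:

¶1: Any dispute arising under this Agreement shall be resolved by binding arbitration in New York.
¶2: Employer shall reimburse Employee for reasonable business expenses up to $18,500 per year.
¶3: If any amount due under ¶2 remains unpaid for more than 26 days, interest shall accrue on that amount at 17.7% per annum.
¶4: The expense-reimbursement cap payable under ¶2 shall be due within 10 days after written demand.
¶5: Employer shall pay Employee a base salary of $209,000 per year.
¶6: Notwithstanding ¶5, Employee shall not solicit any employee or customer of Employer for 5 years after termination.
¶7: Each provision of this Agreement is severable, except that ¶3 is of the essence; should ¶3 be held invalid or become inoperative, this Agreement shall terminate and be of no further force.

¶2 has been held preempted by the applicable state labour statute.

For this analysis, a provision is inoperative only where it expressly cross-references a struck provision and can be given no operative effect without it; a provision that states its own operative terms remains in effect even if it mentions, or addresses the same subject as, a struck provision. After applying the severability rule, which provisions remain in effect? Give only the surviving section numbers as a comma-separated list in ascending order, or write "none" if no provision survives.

none

¶2 is struck. ¶3 has no operative effect of its own apart from ¶2 and is therefore inoperative. ¶4 operates only by reference to ¶2, so it falls with ¶2. ¶7 makes ¶3 an essential term, and ¶3 has been rendered inoperative by the cascade; under ¶7, the entire Agreement is therefore void. No provision of the Agreement survives.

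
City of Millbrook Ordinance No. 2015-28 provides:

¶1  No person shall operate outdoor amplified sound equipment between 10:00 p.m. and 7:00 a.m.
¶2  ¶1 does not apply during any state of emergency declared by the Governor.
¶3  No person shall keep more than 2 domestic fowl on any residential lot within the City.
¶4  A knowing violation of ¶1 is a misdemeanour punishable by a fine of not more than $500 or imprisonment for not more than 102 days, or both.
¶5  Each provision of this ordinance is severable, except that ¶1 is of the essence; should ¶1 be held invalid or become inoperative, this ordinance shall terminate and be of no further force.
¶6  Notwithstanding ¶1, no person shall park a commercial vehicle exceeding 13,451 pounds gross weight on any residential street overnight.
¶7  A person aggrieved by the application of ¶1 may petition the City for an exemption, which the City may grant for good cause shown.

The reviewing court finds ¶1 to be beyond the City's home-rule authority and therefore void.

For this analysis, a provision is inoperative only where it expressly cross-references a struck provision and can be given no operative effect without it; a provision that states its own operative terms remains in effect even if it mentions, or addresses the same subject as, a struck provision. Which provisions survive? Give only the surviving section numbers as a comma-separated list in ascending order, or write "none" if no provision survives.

none

¶1 is struck. ¶2 has no operative effect of its own apart from ¶1 and is therefore inoperative. ¶4 merely fixes the criminal penalty for violating ¶1; with ¶1 gone it has nothing to operate on and falls away. ¶7 operates only by reference to ¶1, so it falls with ¶1. ¶5 makes ¶1 an essential term, and ¶1 is the provision held invalid; under ¶5, the entire ordinance is therefore void. No provision of the ordinance survives.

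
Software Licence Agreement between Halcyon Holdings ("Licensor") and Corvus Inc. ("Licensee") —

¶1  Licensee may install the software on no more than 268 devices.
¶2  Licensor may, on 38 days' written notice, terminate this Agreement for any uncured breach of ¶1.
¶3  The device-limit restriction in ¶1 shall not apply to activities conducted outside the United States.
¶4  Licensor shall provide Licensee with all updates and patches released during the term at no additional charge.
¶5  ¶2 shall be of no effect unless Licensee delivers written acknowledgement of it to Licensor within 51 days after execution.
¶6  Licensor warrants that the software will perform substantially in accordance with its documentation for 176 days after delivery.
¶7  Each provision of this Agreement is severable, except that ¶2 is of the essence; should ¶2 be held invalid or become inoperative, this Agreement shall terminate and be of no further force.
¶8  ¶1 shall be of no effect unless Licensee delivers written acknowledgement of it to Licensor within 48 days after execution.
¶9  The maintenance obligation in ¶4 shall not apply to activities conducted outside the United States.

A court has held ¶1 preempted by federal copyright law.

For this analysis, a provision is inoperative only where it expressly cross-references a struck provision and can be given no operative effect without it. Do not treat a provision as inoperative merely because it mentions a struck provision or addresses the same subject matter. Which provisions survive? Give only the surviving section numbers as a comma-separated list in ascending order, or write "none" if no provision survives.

¶1 is struck. ¶2 merely fixes the termination right for breach of ¶1; with ¶1 gone it has nothing to operate on and falls away. ¶3 does nothing except set the carve-out from the device-limit restriction by reference to ¶1; with ¶1 gone it has no independent effect and is inoperative. ¶8 operates only by reference to ¶1, so it falls with ¶1. ¶5 has no operative effect of its own apart from ¶2 and is therefore inoperative. ¶7 makes ¶2 an essential term, and ¶2 has been rendered inoperative by the cascade; under ¶7, the entire Agreement is therefore void. No provision of the Agreement survives.

none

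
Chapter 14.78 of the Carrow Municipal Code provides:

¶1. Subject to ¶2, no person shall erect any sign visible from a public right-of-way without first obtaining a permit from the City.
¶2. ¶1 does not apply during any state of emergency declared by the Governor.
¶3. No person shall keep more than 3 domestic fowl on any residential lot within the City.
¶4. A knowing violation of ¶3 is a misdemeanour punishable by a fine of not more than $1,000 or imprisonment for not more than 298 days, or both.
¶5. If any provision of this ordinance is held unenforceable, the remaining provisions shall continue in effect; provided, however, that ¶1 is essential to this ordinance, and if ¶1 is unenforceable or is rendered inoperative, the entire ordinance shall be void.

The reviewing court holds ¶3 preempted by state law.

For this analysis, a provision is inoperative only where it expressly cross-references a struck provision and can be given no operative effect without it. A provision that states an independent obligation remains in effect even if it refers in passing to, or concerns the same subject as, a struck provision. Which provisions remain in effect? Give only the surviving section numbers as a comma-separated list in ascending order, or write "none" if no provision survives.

1, 2, 5

¶3 is struck. ¶4 has no operative effect of its own apart from ¶3 and is therefore inoperative. ¶5 makes ¶1 an essential term, but ¶1 is unaffected, so the severability proviso in ¶5 preserves the remaining provisions. The provisions still in force are ¶1, ¶2, and ¶5.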